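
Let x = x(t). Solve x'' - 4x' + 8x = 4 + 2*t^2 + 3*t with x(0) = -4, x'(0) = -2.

Characteristic equation r² - 4r + 8 = 0 has discriminant (-4)² - 4·(8) = -16 < 0, so r = 2 ± 2i.
Hence x_h = C1*cos(2*t)*exp(2*t) + C2*exp(2*t)*sin(2*t).
For the particular solution try x_p = A0 + A1*t + A2*t^2. Substituting and matching coefficients of each power of t gives A0 = 3/4, A1 = 5/8, A2 = 1/4, so x_p = 3/4 + t^2/4 + 5*t/8.
General solution: x = 3/4 + t^2/4 + 5*t/8 + C1*cos(2*t)*exp(2*t) + C2*exp(2*t)*sin(2*t).
Apply the initial conditions: x(0) = 3/4 + C1 = -4 and x'(0) = 5/8 + 2*C1 + 2*C2 = -2. Solving gives C1 = -19/4, C2 = 55/16.

x = 3/4 + t**2/4 + 5*t/8 - 19*cos(2*t)*exp(2*t)/4 + 55*exp(2*t)*sin(2*t)/16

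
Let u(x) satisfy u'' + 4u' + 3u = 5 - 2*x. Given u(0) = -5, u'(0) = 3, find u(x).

u = 23/9 - 19*exp(-x)/2 - 2*x/3 + 35*exp(-3*x)/18

Characteristic equation r² + 4r + 3 = 0 factors as (r + 1)(r + 3) = 0, so r = -1, -3.
Hence u_h = C1*exp(-x) + C2*exp(-3*x).
For the particular solution try u_p = A0 + A1*x. Substituting and matching coefficients of each power of x gives A0 = 23/9, A1 = -2/3, so u_p = 23/9 - 2*x/3.
General solution: u = 23/9 - 2*x/3 + C1*exp(-x) + C2*exp(-3*x).
Apply the initial conditions: u(0) = 23/9 + C1 + C2 = -5 and u'(0) = -2/3 - C1 - 3*C2 = 3. Solving gives C1 = -19/2, C2 = 35/18.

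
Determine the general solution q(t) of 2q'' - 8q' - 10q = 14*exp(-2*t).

Divide through by 2: q'' - 4q' - 5q = 7*exp(-2*t).
Characteristic equation r² - 4r - 5 = 0 factors as (r + 1)(r - 5) = 0, so r = -1, 5.
Hence q_h = C1*exp(-t) + C2*exp(5*t).
Try q_p = A*exp(-2*t). Substituting into the equation and dividing by exp(-2*t) gives A = 1, so q_p = exp(-2*t).

q = C1*exp(-t) + C2*exp(5*t) + exp(-2*t)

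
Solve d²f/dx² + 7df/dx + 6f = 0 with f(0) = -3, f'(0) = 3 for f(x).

Characteristic equation r² + 7r + 6 = 0 factors as (r + 1)(r + 6) = 0, so r = -1, -6.
Hence f_h = C1*exp(-x) + C2*exp(-6*x).
Apply the initial conditions: f(0) = C1 + C2 = -3 and f'(0) = -C1 - 6*C2 = 3. Solving gives C1 = -3, C2 = 0.

f = -3*exp(-x)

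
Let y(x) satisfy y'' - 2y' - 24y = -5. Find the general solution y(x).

y = 5/24 + C1*exp(-4*x) + C2*exp(6*x)

Characteristic equation r² - 2r - 24 = 0 factors as (r + 4)(r - 6) = 0, so r = -4, 6.
Hence y_h = C1*exp(-4*x) + C2*exp(6*x).
For the particular solution try y_p = A0. Substituting and matching coefficients of each power of x gives A0 = 5/24, so y_p = 5/24.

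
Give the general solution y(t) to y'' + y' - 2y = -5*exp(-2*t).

Characteristic equation r² + r - 2 = 0 factors as (r - 1)(r + 2) = 0, so r = 1, -2.
Hence y_h = C1*exp(t) + C2*exp(-2*t).
Since exp(-2*t) solves the homogeneous equation (r = -2 is a root of multiplicity 1), multiply the trial by t. Try y_p = A*t*exp(-2*t). Substituting into the equation and dividing by exp(-2*t) gives A = 5/3, so y_p = 5*t*exp(-2*t)/3.

y = C1*exp(t) + C2*exp(-2*t) + 5*t*exp(-2*t)/3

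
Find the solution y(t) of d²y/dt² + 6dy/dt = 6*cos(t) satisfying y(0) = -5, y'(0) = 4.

Characteristic equation r² + 6r = 0 factors as (r + 6)r = 0, so r = -6, 0.
Hence y_h = C1*exp(-6*t) + C2.
Try y_p = A*cos(t) + B*sin(t). Substituting and equating the coefficients of cos(t) and sin(t) gives A = -6/37, B = 36/37, so y_p = -6*cos(t)/37 + 36*sin(t)/37.
General solution: y = C2 - 6*cos(t)/37 + 36*sin(t)/37 + C1*exp(-6*t).
Apply the initial conditions: y(0) = -6/37 + C1 + C2 = -5 and y'(0) = 36/37 - 6*C1 = 4. Solving gives C1 = -56/111, C2 = -13/3.

y = -13/3 - 56*exp(-6*t)/111 - 6*cos(t)/37 + 36*sin(t)/37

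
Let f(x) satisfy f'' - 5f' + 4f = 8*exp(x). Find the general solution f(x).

Characteristic equation r² - 5r + 4 = 0 factors as (r - 4)(r - 1) = 0, so r = 4, 1.
Hence f_h = C1*exp(4*x) + C2*exp(x).
Since exp(x) solves the homogeneous equation (r = 1 is a root of multiplicity 1), multiply the trial by x. Try f_p = A*x*exp(x). Substituting into the equation and dividing by exp(x) gives A = -8/3, so f_p = -8*x*exp(x)/3.

f = C1*exp(4*x) + C2*exp(x) - 8*x*exp(x)/3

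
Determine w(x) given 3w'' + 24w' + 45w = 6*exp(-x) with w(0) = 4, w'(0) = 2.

Divide through by 3: w'' + 8w' + 15w = 2*exp(-x).
Characteristic equation r² + 8r + 15 = 0 factors as (r + 3)(r + 5) = 0, so r = -3, -5.
Hence w_h = C1*exp(-3*x) + C2*exp(-5*x).
Try w_p = A*exp(-x). Substituting into the equation and dividing by exp(-x) gives A = 1/4, so w_p = exp(-x)/4.
General solution: w = exp(-x)/4 + C1*exp(-3*x) + C2*exp(-5*x).
Apply the initial conditions: w(0) = 1/4 + C1 + C2 = 4 and w'(0) = -1/4 - 5*C2 - 3*C1 = 2. Solving gives C1 = 21/2, C2 = -27/4.

w = -27*exp(-5*x)/4 + exp(-x)/4 + 21*exp(-3*x)/2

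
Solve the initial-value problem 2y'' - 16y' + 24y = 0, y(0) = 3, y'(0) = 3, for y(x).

Divide through by 2: y'' - 8y' + 12y = 0.
Characteristic equation r² - 8r + 12 = 0 factors as (r - 2)(r - 6) = 0, so r = 2, 6.
Hence y_h = C1*exp(2*x) + C2*exp(6*x).
Apply the initial conditions: y(0) = C1 + C2 = 3 and y'(0) = 2*C1 + 6*C2 = 3. Solving gives C1 = 15/4, C2 = -3/4.

y = -3*exp(6*x)/4 + 15*exp(2*x)/4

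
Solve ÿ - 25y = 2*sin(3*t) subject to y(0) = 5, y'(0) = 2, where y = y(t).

y = -sin(3*t)/17 + 194*exp(-5*t)/85 + 231*exp(5*t)/85

Characteristic equation r² - 25 = 0 factors as (r - 5)(r + 5) = 0, so r = 5, -5.
Hence y_h = C1*exp(5*t) + C2*exp(-5*t).
Try y_p = A*cos(3*t) + B*sin(3*t). Substituting and equating the coefficients of cos(3t) and sin(3t) gives A = 0, B = -1/17, so y_p = -sin(3*t)/17.
General solution: y = -sin(3*t)/17 + C1*exp(5*t) + C2*exp(-5*t).
Apply the initial conditions: y(0) = C1 + C2 = 5 and y'(0) = -3/17 - 5*C2 + 5*C1 = 2. Solving gives C1 = 231/85, C2 = 194/85.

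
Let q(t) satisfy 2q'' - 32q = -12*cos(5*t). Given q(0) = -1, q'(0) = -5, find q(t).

Divide through by 2: q'' - 16q = -6*cos(5*t).
Characteristic equation r² - 16 = 0 factors as (r - 4)(r + 4) = 0, so r = 4, -4.
Hence q_h = C1*exp(4*t) + C2*exp(-4*t).
Try q_p = A*cos(5*t) + B*sin(5*t). Substituting and equating the coefficients of cos(5t) and sin(5t) gives A = 6/41, B = 0, so q_p = 6*cos(5*t)/41.
General solution: q = 6*cos(5*t)/41 + C1*exp(4*t) + C2*exp(-4*t).
Apply the initial conditions: q(0) = 6/41 + C1 + C2 = -1 and q'(0) = -4*C2 + 4*C1 = -5. Solving gives C1 = -393/328, C2 = 17/328.

q = -393*exp(4*t)/328 + 6*cos(5*t)/41 + 17*exp(-4*t)/328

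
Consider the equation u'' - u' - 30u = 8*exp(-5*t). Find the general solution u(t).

Characteristic equation r² - r - 30 = 0 factors as (r - 6)(r + 5) = 0, so r = 6, -5.
Hence u_h = C1*exp(6*t) + C2*exp(-5*t).
Since exp(-5*t) solves the homogeneous equation (r = -5 is a root of multiplicity 1), multiply the trial by t. Try u_p = A*t*exp(-5*t). Substituting into the equation and dividing by exp(-5*t) gives A = -8/11, so u_p = -8*t*exp(-5*t)/11.

u = C1*exp(6*t) + C2*exp(-5*t) - 8*t*exp(-5*t)/11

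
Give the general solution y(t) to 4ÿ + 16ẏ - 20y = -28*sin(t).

y = 7*cos(t)/13 + 21*sin(t)/26 + C1*exp(t) + C2*exp(-5*t)

Divide through by 4: y'' + 4y' - 5y = -7*sin(t).
Characteristic equation r² + 4r - 5 = 0 factors as (r - 1)(r + 5) = 0, so r = 1, -5.
Hence y_h = C1*exp(t) + C2*exp(-5*t).
Try y_p = A*cos(t) + B*sin(t). Substituting and equating the coefficients of cos(t) and sin(t) gives A = 7/13, B = 21/26, so y_p = 7*cos(t)/13 + 21*sin(t)/26.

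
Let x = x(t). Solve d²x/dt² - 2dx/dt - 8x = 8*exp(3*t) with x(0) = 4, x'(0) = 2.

x = 3*exp(4*t) - 8*exp(3*t)/5 + 13*exp(-2*t)/5

Characteristic equation r² - 2r - 8 = 0 factors as (r - 4)(r + 2) = 0, so r = 4, -2.
Hence x_h = C1*exp(4*t) + C2*exp(-2*t).
Try x_p = A*exp(3*t). Substituting into the equation and dividing by exp(3*t) gives A = -8/5, so x_p = -8*exp(3*t)/5.
General solution: x = -8*exp(3*t)/5 + C1*exp(4*t) + C2*exp(-2*t).
Apply the initial conditions: x(0) = -8/5 + C1 + C2 = 4 and x'(0) = -24/5 - 2*C2 + 4*C1 = 2. Solving gives C1 = 3, C2 = 13/5.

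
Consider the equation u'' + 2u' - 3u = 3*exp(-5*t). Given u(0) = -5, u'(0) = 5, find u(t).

Characteristic equation r² + 2r - 3 = 0 factors as (r + 3)(r - 1) = 0, so r = -3, 1.
Hence u_h = C1*exp(-3*t) + C2*exp(t).
Try u_p = A*exp(-5*t). Substituting into the equation and dividing by exp(-5*t) gives A = 1/4, so u_p = exp(-5*t)/4.
General solution: u = exp(-5*t)/4 + C1*exp(-3*t) + C2*exp(t).
Apply the initial conditions: u(0) = 1/4 + C1 + C2 = -5 and u'(0) = -5/4 + C2 - 3*C1 = 5. Solving gives C1 = -23/8, C2 = -19/8.

u = -23*exp(-3*t)/8 - 19*exp(t)/8 + exp(-5*t)/4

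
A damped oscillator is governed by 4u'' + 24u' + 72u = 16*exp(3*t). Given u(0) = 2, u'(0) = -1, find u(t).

u = 4*exp(3*t)/45 + 67*exp(-3*t)*sin(3*t)/45 + 86*cos(3*t)*exp(-3*t)/45

Divide through by 4: u'' + 6u' + 18u = 4*exp(3*t).
Characteristic equation r² + 6r + 18 = 0 has discriminant (6)² - 4·(18) = -36 < 0, so r = -3 ± 3i.
Hence u_h = C1*cos(3*t)*exp(-3*t) + C2*exp(-3*t)*sin(3*t).
Try u_p = A*exp(3*t). Substituting into the equation and dividing by exp(3*t) gives A = 4/45, so u_p = 4*exp(3*t)/45.
General solution: u = 4*exp(3*t)/45 + C1*cos(3*t)*exp(-3*t) + C2*exp(-3*t)*sin(3*t).
Apply the initial conditions: u(0) = 4/45 + C1 = 2 and u'(0) = 4/15 - 3*C1 + 3*C2 = -1. Solving gives C1 = 86/45, C2 = 67/45.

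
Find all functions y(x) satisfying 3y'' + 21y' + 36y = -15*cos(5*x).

y = -175*sin(5*x)/1394 + 65*cos(5*x)/1394 + C1*exp(-3*x) + C2*exp(-4*x)

Divide through by 3: y'' + 7y' + 12y = -5*cos(5*x).
Characteristic equation r² + 7r + 12 = 0 factors as (r + 3)(r + 4) = 0, so r = -3, -4.
Hence y_h = C1*exp(-3*x) + C2*exp(-4*x).
Try y_p = A*cos(5*x) + B*sin(5*x). Substituting and equating the coefficients of cos(5x) and sin(5x) gives A = 65/1394, B = -175/1394, so y_p = -175*sin(5*x)/1394 + 65*cos(5*x)/1394.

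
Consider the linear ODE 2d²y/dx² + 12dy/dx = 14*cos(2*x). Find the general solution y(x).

y = C2 - 7*cos(2*x)/40 + 21*sin(2*x)/40 + C1*exp(-6*x)

Divide through by 2: y'' + 6y' = 7*cos(2*x).
Characteristic equation r² + 6r = 0 factors as (r + 6)r = 0, so r = -6, 0.
Hence y_h = C1*exp(-6*x) + C2.
Try y_p = A*cos(2*x) + B*sin(2*x). Substituting and equating the coefficients of cos(2x) and sin(2x) gives A = -7/40, B = 21/40, so y_p = -7*cos(2*x)/40 + 21*sin(2*x)/40.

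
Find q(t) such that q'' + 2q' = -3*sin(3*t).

q = C2 + 2*cos(3*t)/13 + 3*sin(3*t)/13 + C1*exp(-2*t)

Characteristic equation r² + 2r = 0 factors as (r + 2)r = 0, so r = -2, 0.
Hence q_h = C1*exp(-2*t) + C2.
Try q_p = A*cos(3*t) + B*sin(3*t). Substituting and equating the coefficients of cos(3t) and sin(3t) gives A = 2/13, B = 3/13, so q_p = 2*cos(3*t)/13 + 3*sin(3*t)/13.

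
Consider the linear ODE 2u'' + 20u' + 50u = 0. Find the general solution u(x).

u = C1*exp(-5*x) + C2*x*exp(-5*x)

Divide through by 2: u'' + 10u' + 25u = 0.
Characteristic equation r² + 10r + 25 = 0 has discriminant (10)² - 4·(25) = 0, so r = -5 is a repeated root.
Hence u_h = (C1 + C2*x)*exp(-5*x).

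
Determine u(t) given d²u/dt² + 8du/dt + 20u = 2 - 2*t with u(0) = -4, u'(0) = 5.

Characteristic equation r² + 8r + 20 = 0 has discriminant (8)² - 4·(20) = -16 < 0, so r = -4 ± 2i.
Hence u_h = C1*cos(2*t)*exp(-4*t) + C2*exp(-4*t)*sin(2*t).
For the particular solution try u_p = A0 + A1*t. Substituting and matching coefficients of each power of t gives A0 = 7/50, A1 = -1/10, so u_p = 7/50 - t/10.
General solution: u = 7/50 - t/10 + C1*cos(2*t)*exp(-4*t) + C2*exp(-4*t)*sin(2*t).
Apply the initial conditions: u(0) = 7/50 + C1 = -4 and u'(0) = -1/10 - 4*C1 + 2*C2 = 5. Solving gives C1 = -207/50, C2 = -573/100.

u = 7/50 - t/10 - 573*exp(-4*t)*sin(2*t)/100 - 207*cos(2*t)*exp(-4*t)/50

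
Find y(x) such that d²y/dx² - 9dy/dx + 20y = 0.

Characteristic equation r² - 9r + 20 = 0 factors as (r - 4)(r - 5) = 0, so r = 4, 5.
Hence y_h = C1*exp(4*x) + C2*exp(5*x).

y = C1*exp(4*x) + C2*exp(5*x)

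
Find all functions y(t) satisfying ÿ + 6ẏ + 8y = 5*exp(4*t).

y = 5*exp(4*t)/48 + C1*exp(-4*t) + C2*exp(-2*t)

Characteristic equation r² + 6r + 8 = 0 factors as (r + 4)(r + 2) = 0, so r = -4, -2.
Hence y_h = C1*exp(-4*t) + C2*exp(-2*t).
Try y_p = A*exp(4*t). Substituting into the equation and dividing by exp(4*t) gives A = 5/48, so y_p = 5*exp(4*t)/48.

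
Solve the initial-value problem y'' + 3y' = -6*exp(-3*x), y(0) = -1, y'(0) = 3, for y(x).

Characteristic equation r² + 3r = 0 factors as (r + 3)r = 0, so r = -3, 0.
Hence y_h = C1*exp(-3*x) + C2.
Since exp(-3*x) solves the homogeneous equation (r = -3 is a root of multiplicity 1), multiply the trial by x. Try y_p = A*x*exp(-3*x). Substituting into the equation and dividing by exp(-3*x) gives A = 2, so y_p = 2*x*exp(-3*x).
General solution: y = C2 + C1*exp(-3*x) + 2*x*exp(-3*x).
Apply the initial conditions: y(0) = C1 + C2 = -1 and y'(0) = 2 - 3*C1 = 3. Solving gives C1 = -1/3, C2 = -2/3.

y = -2/3 - exp(-3*x)/3 + 2*x*exp(-3*x)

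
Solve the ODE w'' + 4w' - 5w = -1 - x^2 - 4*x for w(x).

Characteristic equation r² + 4r - 5 = 0 factors as (r + 5)(r - 1) = 0, so r = -5, 1.
Hence w_h = C1*exp(-5*x) + C2*exp(x).
For the particular solution try w_p = A0 + A1*x + A2*x^2. Substituting and matching coefficients of each power of x gives A0 = 147/125, A1 = 28/25, A2 = 1/5, so w_p = 147/125 + x^2/5 + 28*x/25.

w = 147/125 + x**2/5 + 28*x/25 + C1*exp(-5*x) + C2*exp(x)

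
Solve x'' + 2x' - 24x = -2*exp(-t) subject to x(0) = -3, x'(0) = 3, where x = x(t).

Characteristic equation r² + 2r - 24 = 0 factors as (r + 6)(r - 4) = 0, so r = -6, 4.
Hence x_h = C1*exp(-6*t) + C2*exp(4*t).
Try x_p = A*exp(-t). Substituting into the equation and dividing by exp(-t) gives A = 2/25, so x_p = 2*exp(-t)/25.
General solution: x = 2*exp(-t)/25 + C1*exp(-6*t) + C2*exp(4*t).
Apply the initial conditions: x(0) = 2/25 + C1 + C2 = -3 and x'(0) = -2/25 - 6*C1 + 4*C2 = 3. Solving gives C1 = -77/50, C2 = -77/50.

x = -77*exp(-6*t)/50 - 77*exp(4*t)/50 + 2*exp(-t)/25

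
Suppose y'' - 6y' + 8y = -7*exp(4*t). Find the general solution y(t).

y = C1*exp(2*t) + C2*exp(4*t) - 7*t*exp(4*t)/2

Characteristic equation r² - 6r + 8 = 0 factors as (r - 2)(r - 4) = 0, so r = 2, 4.
Hence y_h = C1*exp(2*t) + C2*exp(4*t).
Since exp(4*t) solves the homogeneous equation (r = 4 is a root of multiplicity 1), multiply the trial by t. Try y_p = A*t*exp(4*t). Substituting into the equation and dividing by exp(4*t) gives A = -7/2, so y_p = -7*t*exp(4*t)/2.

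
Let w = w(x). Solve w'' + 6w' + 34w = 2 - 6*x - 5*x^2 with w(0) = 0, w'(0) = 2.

w = 879/9826 - 36*x/289 - 5*x**2/34 - 879*cos(5*x)*exp(-3*x)/9826 + 18239*exp(-3*x)*sin(5*x)/49130

Characteristic equation r² + 6r + 34 = 0 has discriminant (6)² - 4·(34) = -100 < 0, so r = -3 ± 5i.
Hence w_h = C1*cos(5*x)*exp(-3*x) + C2*exp(-3*x)*sin(5*x).
For the particular solution try w_p = A0 + A1*x + A2*x^2. Substituting and matching coefficients of each power of x gives A0 = 879/9826, A1 = -36/289, A2 = -5/34, so w_p = 879/9826 - 36*x/289 - 5*x^2/34.
General solution: w = 879/9826 - 36*x/289 - 5*x^2/34 + C1*cos(5*x)*exp(-3*x) + C2*exp(-3*x)*sin(5*x).
Apply the initial conditions: w(0) = 879/9826 + C1 = 0 and w'(0) = -36/289 - 3*C1 + 5*C2 = 2. Solving gives C1 = -879/9826, C2 = 18239/49130.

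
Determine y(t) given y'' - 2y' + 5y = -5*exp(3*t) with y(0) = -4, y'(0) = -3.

Characteristic equation r² - 2r + 5 = 0 has discriminant (-2)² - 4·(5) = -16 < 0, so r = 1 ± 2i.
Hence y_h = C1*cos(2*t)*exp(t) + C2*exp(t)*sin(2*t).
Try y_p = A*exp(3*t). Substituting into the equation and dividing by exp(3*t) gives A = -5/8, so y_p = -5*exp(3*t)/8.
General solution: y = -5*exp(3*t)/8 + C1*cos(2*t)*exp(t) + C2*exp(t)*sin(2*t).
Apply the initial conditions: y(0) = -5/8 + C1 = -4 and y'(0) = -15/8 + C1 + 2*C2 = -3. Solving gives C1 = -27/8, C2 = 9/8.

y = -5*exp(3*t)/8 - 27*cos(2*t)*exp(t)/8 + 9*exp(t)*sin(2*t)/8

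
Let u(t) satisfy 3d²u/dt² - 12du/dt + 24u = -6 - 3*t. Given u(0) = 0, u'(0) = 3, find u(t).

Divide through by 3: u'' - 4u' + 8u = -2 - t.
Characteristic equation r² - 4r + 8 = 0 has discriminant (-4)² - 4·(8) = -16 < 0, so r = 2 ± 2i.
Hence u_h = C1*cos(2*t)*exp(2*t) + C2*exp(2*t)*sin(2*t).
For the particular solution try u_p = A0 + A1*t. Substituting and matching coefficients of each power of t gives A0 = -5/16, A1 = -1/8, so u_p = -5/16 - t/8.
General solution: u = -5/16 - t/8 + C1*cos(2*t)*exp(2*t) + C2*exp(2*t)*sin(2*t).
Apply the initial conditions: u(0) = -5/16 + C1 = 0 and u'(0) = -1/8 + 2*C1 + 2*C2 = 3. Solving gives C1 = 5/16, C2 = 5/4.

u = -5/16 - t/8 + 5*exp(2*t)*sin(2*t)/4 + 5*cos(2*t)*exp(2*t)/16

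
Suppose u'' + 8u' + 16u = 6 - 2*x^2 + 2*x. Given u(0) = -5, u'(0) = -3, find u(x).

u = 17/64 - 337*exp(-4*x)/64 - x**2/8 + x/4 - 389*x*exp(-4*x)/16

Characteristic equation r² + 8r + 16 = 0 has discriminant (8)² - 4·(16) = 0, so r = -4 is a repeated root.
Hence u_h = (C1 + C2*x)*exp(-4*x).
For the particular solution try u_p = A0 + A1*x + A2*x^2. Substituting and matching coefficients of each power of x gives A0 = 17/64, A1 = 1/4, A2 = -1/8, so u_p = 17/64 - x^2/8 + x/4.
General solution: u = 17/64 - x^2/8 + x/4 + C1*exp(-4*x) + C2*x*exp(-4*x).
Apply the initial conditions: u(0) = 17/64 + C1 = -5 and u'(0) = 1/4 + C2 - 4*C1 = -3. Solving gives C1 = -337/64, C2 = -389/16.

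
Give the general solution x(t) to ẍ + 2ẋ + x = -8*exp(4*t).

Characteristic equation r² + 2r + 1 = 0 has discriminant (2)² - 4·(1) = 0, so r = -1 is a repeated root.
Hence x_h = (C1 + C2*t)*exp(-t).
Try x_p = A*exp(4*t). Substituting into the equation and dividing by exp(4*t) gives A = -8/25, so x_p = -8*exp(4*t)/25.

x = -8*exp(4*t)/25 + C1*exp(-t) + C2*t*exp(-t)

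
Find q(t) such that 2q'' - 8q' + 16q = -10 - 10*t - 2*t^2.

Divide through by 2: q'' - 4q' + 8q = -5 - t^2 - 5*t.
Characteristic equation r² - 4r + 8 = 0 has discriminant (-4)² - 4·(8) = -16 < 0, so r = 2 ± 2i.
Hence q_h = C1*cos(2*t)*exp(2*t) + C2*exp(2*t)*sin(2*t).
For the particular solution try q_p = A0 + A1*t + A2*t^2. Substituting and matching coefficients of each power of t gives A0 = -31/32, A1 = -3/4, A2 = -1/8, so q_p = -31/32 - 3*t/4 - t^2/8.

q = -31/32 - 3*t/4 - t**2/8 + C1*cos(2*t)*exp(2*t) + C2*exp(2*t)*sin(2*t)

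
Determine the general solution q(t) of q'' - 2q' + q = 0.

Characteristic equation r² - 2r + 1 = 0 has discriminant (-2)² - 4·(1) = 0, so r = 1 is a repeated root.
Hence q_h = (C1 + C2*t)*exp(t).

q = C1*exp(t) + C2*t*exp(t)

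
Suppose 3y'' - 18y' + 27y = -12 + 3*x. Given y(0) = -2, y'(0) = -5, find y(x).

y = -10/27 - 44*exp(3*x)/27 + x/9 - 2*x*exp(3*x)/9

Divide through by 3: y'' - 6y' + 9y = -4 + x.
Characteristic equation r² - 6r + 9 = 0 has discriminant (-6)² - 4·(9) = 0, so r = 3 is a repeated root.
Hence y_h = (C1 + C2*x)*exp(3*x).
For the particular solution try y_p = A0 + A1*x. Substituting and matching coefficients of each power of x gives A0 = -10/27, A1 = 1/9, so y_p = -10/27 + x/9.
General solution: y = -10/27 + x/9 + C1*exp(3*x) + C2*x*exp(3*x).
Apply the initial conditions: y(0) = -10/27 + C1 = -2 and y'(0) = 1/9 + C2 + 3*C1 = -5. Solving gives C1 = -44/27, C2 = -2/9.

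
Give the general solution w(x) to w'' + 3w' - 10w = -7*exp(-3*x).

w = 7*exp(-3*x)/10 + C1*exp(-5*x) + C2*exp(2*x)

Characteristic equation r² + 3r - 10 = 0 factors as (r + 5)(r - 2) = 0, so r = -5, 2.
Hence w_h = C1*exp(-5*x) + C2*exp(2*x).
Try w_p = A*exp(-3*x). Substituting into the equation and dividing by exp(-3*x) gives A = 7/10, so w_p = 7*exp(-3*x)/10.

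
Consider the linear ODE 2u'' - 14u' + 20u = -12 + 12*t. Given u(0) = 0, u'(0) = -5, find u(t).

u = -9/50 - 149*exp(5*t)/75 + 3*t/5 + 13*exp(2*t)/6

Divide through by 2: u'' - 7u' + 10u = -6 + 6*t.
Characteristic equation r² - 7r + 10 = 0 factors as (r - 2)(r - 5) = 0, so r = 2, 5.
Hence u_h = C1*exp(2*t) + C2*exp(5*t).
For the particular solution try u_p = A0 + A1*t. Substituting and matching coefficients of each power of t gives A0 = -9/50, A1 = 3/5, so u_p = -9/50 + 3*t/5.
General solution: u = -9/50 + 3*t/5 + C1*exp(2*t) + C2*exp(5*t).
Apply the initial conditions: u(0) = -9/50 + C1 + C2 = 0 and u'(0) = 3/5 + 2*C1 + 5*C2 = -5. Solving gives C1 = 13/6, C2 = -149/75.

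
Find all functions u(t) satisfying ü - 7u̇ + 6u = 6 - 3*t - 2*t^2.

u = -41/108 - 23*t/18 - t**2/3 + C1*exp(6*t) + C2*exp(t)

Characteristic equation r² - 7r + 6 = 0 factors as (r - 6)(r - 1) = 0, so r = 6, 1.
Hence u_h = C1*exp(6*t) + C2*exp(t).
For the particular solution try u_p = A0 + A1*t + A2*t^2. Substituting and matching coefficients of each power of t gives A0 = -41/108, A1 = -23/18, A2 = -1/3, so u_p = -41/108 - 23*t/18 - t^2/3.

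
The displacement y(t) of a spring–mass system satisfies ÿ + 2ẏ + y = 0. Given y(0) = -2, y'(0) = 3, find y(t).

Characteristic equation r² + 2r + 1 = 0 has discriminant (2)² - 4·(1) = 0, so r = -1 is a repeated root.
Hence y_h = (C1 + C2*t)*exp(-t).
Apply the initial conditions: y(0) = C1 = -2 and y'(0) = C2 - C1 = 3. Solving gives C1 = -2, C2 = 1.

y = -2*exp(-t) + t*exp(-t)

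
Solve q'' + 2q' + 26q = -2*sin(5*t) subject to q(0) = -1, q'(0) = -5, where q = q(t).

q = -2*sin(5*t)/101 + 20*cos(5*t)/101 - 616*exp(-t)*sin(5*t)/505 - 121*cos(5*t)*exp(-t)/101

Characteristic equation r² + 2r + 26 = 0 has discriminant (2)² - 4·(26) = -100 < 0, so r = -1 ± 5i.
Hence q_h = C1*cos(5*t)*exp(-t) + C2*exp(-t)*sin(5*t).
Try q_p = A*cos(5*t) + B*sin(5*t). Substituting and equating the coefficients of cos(5t) and sin(5t) gives A = 20/101, B = -2/101, so q_p = -2*sin(5*t)/101 + 20*cos(5*t)/101.
General solution: q = -2*sin(5*t)/101 + 20*cos(5*t)/101 + C1*cos(5*t)*exp(-t) + C2*exp(-t)*sin(5*t).
Apply the initial conditions: q(0) = 20/101 + C1 = -1 and q'(0) = -10/101 - C1 + 5*C2 = -5. Solving gives C1 = -121/101, C2 = -616/505.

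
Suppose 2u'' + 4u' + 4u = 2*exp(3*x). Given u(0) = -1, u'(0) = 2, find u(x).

Divide through by 2: u'' + 2u' + 2u = exp(3*x).
Characteristic equation r² + 2r + 2 = 0 has discriminant (2)² - 4·(2) = -4 < 0, so r = -1 ± i.
Hence u_h = C1*cos(x)*exp(-x) + C2*exp(-x)*sin(x).
Try u_p = A*exp(3*x). Substituting into the equation and dividing by exp(3*x) gives A = 1/17, so u_p = exp(3*x)/17.
General solution: u = exp(3*x)/17 + C1*cos(x)*exp(-x) + C2*exp(-x)*sin(x).
Apply the initial conditions: u(0) = 1/17 + C1 = -1 and u'(0) = 3/17 + C2 - C1 = 2. Solving gives C1 = -18/17, C2 = 13/17.

u = exp(3*x)/17 - 18*cos(x)*exp(-x)/17 + 13*exp(-x)*sin(x)/17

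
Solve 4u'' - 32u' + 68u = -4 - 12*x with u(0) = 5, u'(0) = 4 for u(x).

Divide through by 4: u'' - 8u' + 17u = -1 - 3*x.
Characteristic equation r² - 8r + 17 = 0 has discriminant (-8)² - 4·(17) = -4 < 0, so r = 4 ± i.
Hence u_h = C1*cos(x)*exp(4*x) + C2*exp(4*x)*sin(x).
For the particular solution try u_p = A0 + A1*x. Substituting and matching coefficients of each power of x gives A0 = -41/289, A1 = -3/17, so u_p = -41/289 - 3*x/17.
General solution: u = -41/289 - 3*x/17 + C1*cos(x)*exp(4*x) + C2*exp(4*x)*sin(x).
Apply the initial conditions: u(0) = -41/289 + C1 = 5 and u'(0) = -3/17 + C2 + 4*C1 = 4. Solving gives C1 = 1486/289, C2 = -4737/289.

u = -41/289 - 3*x/17 - 4737*exp(4*x)*sin(x)/289 + 1486*cos(x)*exp(4*x)/289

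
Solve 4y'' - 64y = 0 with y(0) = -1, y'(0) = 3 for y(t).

Divide through by 4: y'' - 16y = 0.
Characteristic equation r² - 16 = 0 factors as (r - 4)(r + 4) = 0, so r = 4, -4.
Hence y_h = C1*exp(4*t) + C2*exp(-4*t).
Apply the initial conditions: y(0) = C1 + C2 = -1 and y'(0) = -4*C2 + 4*C1 = 3. Solving gives C1 = -1/8, C2 = -7/8.

y = -7*exp(-4*t)/8 - exp(4*t)/8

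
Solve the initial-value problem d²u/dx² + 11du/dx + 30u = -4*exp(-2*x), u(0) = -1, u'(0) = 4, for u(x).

u = -2*exp(-5*x)/3 - exp(-2*x)/3

Characteristic equation r² + 11r + 30 = 0 factors as (r + 5)(r + 6) = 0, so r = -5, -6.
Hence u_h = C1*exp(-5*x) + C2*exp(-6*x).
Try u_p = A*exp(-2*x). Substituting into the equation and dividing by exp(-2*x) gives A = -1/3, so u_p = -exp(-2*x)/3.
General solution: u = -exp(-2*x)/3 + C1*exp(-5*x) + C2*exp(-6*x).
Apply the initial conditions: u(0) = -1/3 + C1 + C2 = -1 and u'(0) = 2/3 - 6*C2 - 5*C1 = 4. Solving gives C1 = -2/3, C2 = 0.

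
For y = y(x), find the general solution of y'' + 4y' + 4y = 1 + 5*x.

Characteristic equation r² + 4r + 4 = 0 has discriminant (4)² - 4·(4) = 0, so r = -2 is a repeated root.
Hence y_h = (C1 + C2*x)*exp(-2*x).
For the particular solution try y_p = A0 + A1*x. Substituting and matching coefficients of each power of x gives A0 = -1, A1 = 5/4, so y_p = -1 + 5*x/4.

y = -1 + 5*x/4 + C1*exp(-2*x) + C2*x*exp(-2*x)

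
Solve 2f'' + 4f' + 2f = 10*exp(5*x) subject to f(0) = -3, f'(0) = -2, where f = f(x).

Divide through by 2: f'' + 2f' + f = 5*exp(5*x).
Characteristic equation r² + 2r + 1 = 0 has discriminant (2)² - 4·(1) = 0, so r = -1 is a repeated root.
Hence f_h = (C1 + C2*x)*exp(-x).
Try f_p = A*exp(5*x). Substituting into the equation and dividing by exp(5*x) gives A = 5/36, so f_p = 5*exp(5*x)/36.
General solution: f = 5*exp(5*x)/36 + C1*exp(-x) + C2*x*exp(-x).
Apply the initial conditions: f(0) = 5/36 + C1 = -3 and f'(0) = 25/36 + C2 - C1 = -2. Solving gives C1 = -113/36, C2 = -35/6.

f = -113*exp(-x)/36 + 5*exp(5*x)/36 - 35*x*exp(-x)/6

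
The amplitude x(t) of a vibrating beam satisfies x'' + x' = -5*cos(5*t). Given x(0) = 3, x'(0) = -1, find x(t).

Characteristic equation r² + r = 0 factors as (r + 1)r = 0, so r = -1, 0.
Hence x_h = C1*exp(-t) + C2.
Try x_p = A*cos(5*t) + B*sin(5*t). Substituting and equating the coefficients of cos(5t) and sin(5t) gives A = 5/26, B = -1/26, so x_p = -sin(5*t)/26 + 5*cos(5*t)/26.
General solution: x = C2 - sin(5*t)/26 + 5*cos(5*t)/26 + C1*exp(-t).
Apply the initial conditions: x(0) = 5/26 + C1 + C2 = 3 and x'(0) = -5/26 - C1 = -1. Solving gives C1 = 21/26, C2 = 2.

x = 2 - sin(5*t)/26 + 5*cos(5*t)/26 + 21*exp(-t)/26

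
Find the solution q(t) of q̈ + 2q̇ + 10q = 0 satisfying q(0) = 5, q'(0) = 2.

q = 5*cos(3*t)*exp(-t) + 7*exp(-t)*sin(3*t)/3

Characteristic equation r² + 2r + 10 = 0 has discriminant (2)² - 4·(10) = -36 < 0, so r = -1 ± 3i.
Hence q_h = C1*cos(3*t)*exp(-t) + C2*exp(-t)*sin(3*t).
Apply the initial conditions: q(0) = C1 = 5 and q'(0) = -C1 + 3*C2 = 2. Solving gives C1 = 5, C2 = 7/3.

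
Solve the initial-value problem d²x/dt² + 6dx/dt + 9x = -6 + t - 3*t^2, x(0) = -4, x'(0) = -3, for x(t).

x = -26/27 - 82*exp(-3*t)/27 - t**2/3 + 5*t/9 - 38*t*exp(-3*t)/3

Characteristic equation r² + 6r + 9 = 0 has discriminant (6)² - 4·(9) = 0, so r = -3 is a repeated root.
Hence x_h = (C1 + C2*t)*exp(-3*t).
For the particular solution try x_p = A0 + A1*t + A2*t^2. Substituting and matching coefficients of each power of t gives A0 = -26/27, A1 = 5/9, A2 = -1/3, so x_p = -26/27 - t^2/3 + 5*t/9.
General solution: x = -26/27 - t^2/3 + 5*t/9 + C1*exp(-3*t) + C2*t*exp(-3*t).
Apply the initial conditions: x(0) = -26/27 + C1 = -4 and x'(0) = 5/9 + C2 - 3*C1 = -3. Solving gives C1 = -82/27, C2 = -38/3.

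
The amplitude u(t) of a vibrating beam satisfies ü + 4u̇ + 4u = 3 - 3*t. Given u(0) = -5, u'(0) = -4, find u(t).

u = 3/2 - 13*exp(-2*t)/2 - 3*t/4 - 65*t*exp(-2*t)/4

Characteristic equation r² + 4r + 4 = 0 has discriminant (4)² - 4·(4) = 0, so r = -2 is a repeated root.
Hence u_h = (C1 + C2*t)*exp(-2*t).
For the particular solution try u_p = A0 + A1*t. Substituting and matching coefficients of each power of t gives A0 = 3/2, A1 = -3/4, so u_p = 3/2 - 3*t/4.
General solution: u = 3/2 - 3*t/4 + C1*exp(-2*t) + C2*t*exp(-2*t).
Apply the initial conditions: u(0) = 3/2 + C1 = -5 and u'(0) = -3/4 + C2 - 2*C1 = -4. Solving gives C1 = -13/2, C2 = -65/4.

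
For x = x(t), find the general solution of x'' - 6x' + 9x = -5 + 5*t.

Characteristic equation r² - 6r + 9 = 0 has discriminant (-6)² - 4·(9) = 0, so r = 3 is a repeated root.
Hence x_h = (C1 + C2*t)*exp(3*t).
For the particular solution try x_p = A0 + A1*t. Substituting and matching coefficients of each power of t gives A0 = -5/27, A1 = 5/9, so x_p = -5/27 + 5*t/9.

x = -5/27 + 5*t/9 + C1*exp(3*t) + C2*t*exp(3*t)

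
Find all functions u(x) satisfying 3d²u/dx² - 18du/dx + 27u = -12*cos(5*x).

u = 16*cos(5*x)/289 + 30*sin(5*x)/289 + C1*exp(3*x) + C2*x*exp(3*x)

Divide through by 3: u'' - 6u' + 9u = -4*cos(5*x).
Characteristic equation r² - 6r + 9 = 0 has discriminant (-6)² - 4·(9) = 0, so r = 3 is a repeated root.
Hence u_h = (C1 + C2*x)*exp(3*x).
Try u_p = A*cos(5*x) + B*sin(5*x). Substituting and equating the coefficients of cos(5x) and sin(5x) gives A = 16/289, B = 30/289, so u_p = 16*cos(5*x)/289 + 30*sin(5*x)/289.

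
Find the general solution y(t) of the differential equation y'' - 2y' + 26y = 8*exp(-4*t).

y = 4*exp(-4*t)/25 + C1*cos(5*t)*exp(t) + C2*exp(t)*sin(5*t)

Characteristic equation r² - 2r + 26 = 0 has discriminant (-2)² - 4·(26) = -100 < 0, so r = 1 ± 5i.
Hence y_h = C1*cos(5*t)*exp(t) + C2*exp(t)*sin(5*t).
Try y_p = A*exp(-4*t). Substituting into the equation and dividing by exp(-4*t) gives A = 4/25, so y_p = 4*exp(-4*t)/25.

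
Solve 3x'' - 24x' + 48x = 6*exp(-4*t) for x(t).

Divide through by 3: x'' - 8x' + 16x = 2*exp(-4*t).
Characteristic equation r² - 8r + 16 = 0 has discriminant (-8)² - 4·(16) = 0, so r = 4 is a repeated root.
Hence x_h = (C1 + C2*t)*exp(4*t).
Try x_p = A*exp(-4*t). Substituting into the equation and dividing by exp(-4*t) gives A = 1/32, so x_p = exp(-4*t)/32.

x = exp(-4*t)/32 + C1*exp(4*t) + C2*t*exp(4*t)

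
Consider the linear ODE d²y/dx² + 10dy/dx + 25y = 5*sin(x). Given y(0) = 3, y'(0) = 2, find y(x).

Characteristic equation r² + 10r + 25 = 0 has discriminant (10)² - 4·(25) = 0, so r = -5 is a repeated root.
Hence y_h = (C1 + C2*x)*exp(-5*x).
Try y_p = A*cos(x) + B*sin(x). Substituting and equating the coefficients of cos(x) and sin(x) gives A = -25/338, B = 30/169, so y_p = -25*cos(x)/338 + 30*sin(x)/169.
General solution: y = -25*cos(x)/338 + 30*sin(x)/169 + C1*exp(-5*x) + C2*x*exp(-5*x).
Apply the initial conditions: y(0) = -25/338 + C1 = 3 and y'(0) = 30/169 + C2 - 5*C1 = 2. Solving gives C1 = 1039/338, C2 = 447/26.

y = -25*cos(x)/338 + 30*sin(x)/169 + 1039*exp(-5*x)/338 + 447*x*exp(-5*x)/26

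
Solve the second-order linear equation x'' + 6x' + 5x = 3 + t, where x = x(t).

x = 9/25 + t/5 + C1*exp(-t) + C2*exp(-5*t)

Characteristic equation r² + 6r + 5 = 0 factors as (r + 1)(r + 5) = 0, so r = -1, -5.
Hence x_h = C1*exp(-t) + C2*exp(-5*t).
For the particular solution try x_p = A0 + A1*t. Substituting and matching coefficients of each power of t gives A0 = 9/25, A1 = 1/5, so x_p = 9/25 + t/5.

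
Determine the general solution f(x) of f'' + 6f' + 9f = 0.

f = C1*exp(-3*x) + C2*x*exp(-3*x)

Characteristic equation r² + 6r + 9 = 0 has discriminant (6)² - 4·(9) = 0, so r = -3 is a repeated root.
Hence f_h = (C1 + C2*x)*exp(-3*x).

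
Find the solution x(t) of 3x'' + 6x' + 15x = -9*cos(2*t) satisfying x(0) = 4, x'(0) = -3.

x = -12*sin(2*t)/17 - 3*cos(2*t)/17 + 22*exp(-t)*sin(2*t)/17 + 71*cos(2*t)*exp(-t)/17

Divide through by 3: x'' + 2x' + 5x = -3*cos(2*t).
Characteristic equation r² + 2r + 5 = 0 has discriminant (2)² - 4·(5) = -16 < 0, so r = -1 ± 2i.
Hence x_h = C1*cos(2*t)*exp(-t) + C2*exp(-t)*sin(2*t).
Try x_p = A*cos(2*t) + B*sin(2*t). Substituting and equating the coefficients of cos(2t) and sin(2t) gives A = -3/17, B = -12/17, so x_p = -12*sin(2*t)/17 - 3*cos(2*t)/17.
General solution: x = -12*sin(2*t)/17 - 3*cos(2*t)/17 + C1*cos(2*t)*exp(-t) + C2*exp(-t)*sin(2*t).
Apply the initial conditions: x(0) = -3/17 + C1 = 4 and x'(0) = -24/17 - C1 + 2*C2 = -3. Solving gives C1 = 71/17, C2 = 22/17.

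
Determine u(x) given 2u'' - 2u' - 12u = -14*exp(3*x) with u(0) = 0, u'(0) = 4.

Divide through by 2: u'' - u' - 6u = -7*exp(3*x).
Characteristic equation r² - r - 6 = 0 factors as (r - 3)(r + 2) = 0, so r = 3, -2.
Hence u_h = C1*exp(3*x) + C2*exp(-2*x).
Since exp(3*x) solves the homogeneous equation (r = 3 is a root of multiplicity 1), multiply the trial by x. Try u_p = A*x*exp(3*x). Substituting into the equation and dividing by exp(3*x) gives A = -7/5, so u_p = -7*x*exp(3*x)/5.
General solution: u = C1*exp(3*x) + C2*exp(-2*x) - 7*x*exp(3*x)/5.
Apply the initial conditions: u(0) = C1 + C2 = 0 and u'(0) = -7/5 - 2*C2 + 3*C1 = 4. Solving gives C1 = 27/25, C2 = -27/25.

u = -27*exp(-2*x)/25 + 27*exp(3*x)/25 - 7*x*exp(3*x)/5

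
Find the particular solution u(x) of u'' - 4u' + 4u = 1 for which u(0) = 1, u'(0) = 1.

u = 1/4 + 3*exp(2*x)/4 - x*exp(2*x)/2

Characteristic equation r² - 4r + 4 = 0 has discriminant (-4)² - 4·(4) = 0, so r = 2 is a repeated root.
Hence u_h = (C1 + C2*x)*exp(2*x).
For the particular solution try u_p = A0. Substituting and matching coefficients of each power of x gives A0 = 1/4, so u_p = 1/4.
General solution: u = 1/4 + C1*exp(2*x) + C2*x*exp(2*x).
Apply the initial conditions: u(0) = 1/4 + C1 = 1 and u'(0) = C2 + 2*C1 = 1. Solving gives C1 = 3/4, C2 = -1/2.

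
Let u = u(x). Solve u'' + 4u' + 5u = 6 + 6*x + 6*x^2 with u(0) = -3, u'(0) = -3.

Characteristic equation r² + 4r + 5 = 0 has discriminant (4)² - 4·(5) = -4 < 0, so r = -2 ± i.
Hence u_h = C1*cos(x)*exp(-2*x) + C2*exp(-2*x)*sin(x).
For the particular solution try u_p = A0 + A1*x + A2*x^2. Substituting and matching coefficients of each power of x gives A0 = 162/125, A1 = -18/25, A2 = 6/5, so u_p = 162/125 - 18*x/25 + 6*x^2/5.
General solution: u = 162/125 - 18*x/25 + 6*x^2/5 + C1*cos(x)*exp(-2*x) + C2*exp(-2*x)*sin(x).
Apply the initial conditions: u(0) = 162/125 + C1 = -3 and u'(0) = -18/25 + C2 - 2*C1 = -3. Solving gives C1 = -537/125, C2 = -1359/125.

u = 162/125 - 18*x/25 + 6*x**2/5 - 1359*exp(-2*x)*sin(x)/125 - 537*cos(x)*exp(-2*x)/125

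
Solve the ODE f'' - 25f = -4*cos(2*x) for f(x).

f = 4*cos(2*x)/29 + C1*exp(5*x) + C2*exp(-5*x)

Characteristic equation r² - 25 = 0 factors as (r - 5)(r + 5) = 0, so r = 5, -5.
Hence f_h = C1*exp(5*x) + C2*exp(-5*x).
Try f_p = A*cos(2*x) + B*sin(2*x). Substituting and equating the coefficients of cos(2x) and sin(2x) gives A = 4/29, B = 0, so f_p = 4*cos(2*x)/29.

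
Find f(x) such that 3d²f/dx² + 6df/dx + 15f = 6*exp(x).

f = exp(x)/4 + C1*cos(2*x)*exp(-x) + C2*exp(-x)*sin(2*x)

Divide through by 3: f'' + 2f' + 5f = 2*exp(x).
Characteristic equation r² + 2r + 5 = 0 has discriminant (2)² - 4·(5) = -16 < 0, so r = -1 ± 2i.
Hence f_h = C1*cos(2*x)*exp(-x) + C2*exp(-x)*sin(2*x).
Try f_p = A*exp(x). Substituting into the equation and dividing by exp(x) gives A = 1/4, so f_p = exp(x)/4.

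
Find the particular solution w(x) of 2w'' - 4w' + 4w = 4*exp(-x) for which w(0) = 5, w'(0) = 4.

w = 2*exp(-x)/5 - exp(x)*sin(x)/5 + 23*cos(x)*exp(x)/5

Divide through by 2: w'' - 2w' + 2w = 2*exp(-x).
Characteristic equation r² - 2r + 2 = 0 has discriminant (-2)² - 4·(2) = -4 < 0, so r = 1 ± i.
Hence w_h = C1*cos(x)*exp(x) + C2*exp(x)*sin(x).
Try w_p = A*exp(-x). Substituting into the equation and dividing by exp(-x) gives A = 2/5, so w_p = 2*exp(-x)/5.
General solution: w = 2*exp(-x)/5 + C1*cos(x)*exp(x) + C2*exp(x)*sin(x).
Apply the initial conditions: w(0) = 2/5 + C1 = 5 and w'(0) = -2/5 + C1 + C2 = 4. Solving gives C1 = 23/5, C2 = -1/5.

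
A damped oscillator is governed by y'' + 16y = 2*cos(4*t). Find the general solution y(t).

Characteristic equation r² + 16 = 0 has discriminant (0)² - 4·(16) = -64 < 0, so r = ± 4i.
Hence y_h = C1*cos(4*t) + C2*sin(4*t).
Since ±4i are characteristic roots, multiply the trial by t. Try y_p = t*(A*cos(4*t) + B*sin(4*t)). Substituting and equating the coefficients of cos(4t) and sin(4t) gives A = 0, B = 1/4, so y_p = t*sin(4*t)/4.

y = C1*cos(4*t) + C2*sin(4*t) + t*sin(4*t)/4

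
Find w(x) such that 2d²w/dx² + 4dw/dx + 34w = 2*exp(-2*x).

w = exp(-2*x)/17 + C1*cos(4*x)*exp(-x) + C2*exp(-x)*sin(4*x)

Divide through by 2: w'' + 2w' + 17w = exp(-2*x).
Characteristic equation r² + 2r + 17 = 0 has discriminant (2)² - 4·(17) = -64 < 0, so r = -1 ± 4i.
Hence w_h = C1*cos(4*x)*exp(-x) + C2*exp(-x)*sin(4*x).
Try w_p = A*exp(-2*x). Substituting into the equation and dividing by exp(-2*x) gives A = 1/17, so w_p = exp(-2*x)/17.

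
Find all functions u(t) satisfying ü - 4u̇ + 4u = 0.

u = C1*exp(2*t) + C2*t*exp(2*t)

Characteristic equation r² - 4r + 4 = 0 has discriminant (-4)² - 4·(4) = 0, so r = 2 is a repeated root.
Hence u_h = (C1 + C2*t)*exp(2*t).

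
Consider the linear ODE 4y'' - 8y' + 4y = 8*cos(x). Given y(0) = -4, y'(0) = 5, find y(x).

Divide through by 4: y'' - 2y' + y = 2*cos(x).
Characteristic equation r² - 2r + 1 = 0 has discriminant (-2)² - 4·(1) = 0, so r = 1 is a repeated root.
Hence y_h = (C1 + C2*x)*exp(x).
Try y_p = A*cos(x) + B*sin(x). Substituting and equating the coefficients of cos(x) and sin(x) gives A = 0, B = -1, so y_p = -sin(x).
General solution: y = -sin(x) + C1*exp(x) + C2*x*exp(x).
Apply the initial conditions: y(0) = C1 = -4 and y'(0) = -1 + C1 + C2 = 5. Solving gives C1 = -4, C2 = 10.

y = -sin(x) - 4*exp(x) + 10*x*exp(x)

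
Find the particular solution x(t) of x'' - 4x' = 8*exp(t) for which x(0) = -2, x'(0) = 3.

x = -3/4 - 8*exp(t)/3 + 17*exp(4*t)/12

Characteristic equation r² - 4r = 0 factors as (r - 4)r = 0, so r = 4, 0.
Hence x_h = C1*exp(4*t) + C2.
Try x_p = A*exp(t). Substituting into the equation and dividing by exp(t) gives A = -8/3, so x_p = -8*exp(t)/3.
General solution: x = C2 - 8*exp(t)/3 + C1*exp(4*t).
Apply the initial conditions: x(0) = -8/3 + C1 + C2 = -2 and x'(0) = -8/3 + 4*C1 = 3. Solving gives C1 = 17/12, C2 = -3/4.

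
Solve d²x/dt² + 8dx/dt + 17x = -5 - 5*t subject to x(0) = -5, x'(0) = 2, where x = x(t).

Characteristic equation r² + 8r + 17 = 0 has discriminant (8)² - 4·(17) = -4 < 0, so r = -4 ± i.
Hence x_h = C1*cos(t)*exp(-4*t) + C2*exp(-4*t)*sin(t).
For the particular solution try x_p = A0 + A1*t. Substituting and matching coefficients of each power of t gives A0 = -45/289, A1 = -5/17, so x_p = -45/289 - 5*t/17.
General solution: x = -45/289 - 5*t/17 + C1*cos(t)*exp(-4*t) + C2*exp(-4*t)*sin(t).
Apply the initial conditions: x(0) = -45/289 + C1 = -5 and x'(0) = -5/17 + C2 - 4*C1 = 2. Solving gives C1 = -1400/289, C2 = -4937/289.

x = -45/289 - 5*t/17 - 4937*exp(-4*t)*sin(t)/289 - 1400*cos(t)*exp(-4*t)/289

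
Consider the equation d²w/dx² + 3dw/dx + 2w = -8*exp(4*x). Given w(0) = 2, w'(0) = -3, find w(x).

w = -4*exp(4*x)/15 - exp(-2*x)/3 + 13*exp(-x)/5

Characteristic equation r² + 3r + 2 = 0 factors as (r + 1)(r + 2) = 0, so r = -1, -2.
Hence w_h = C1*exp(-x) + C2*exp(-2*x).
Try w_p = A*exp(4*x). Substituting into the equation and dividing by exp(4*x) gives A = -4/15, so w_p = -4*exp(4*x)/15.
General solution: w = -4*exp(4*x)/15 + C1*exp(-x) + C2*exp(-2*x).
Apply the initial conditions: w(0) = -4/15 + C1 + C2 = 2 and w'(0) = -16/15 - C1 - 2*C2 = -3. Solving gives C1 = 13/5, C2 = -1/3.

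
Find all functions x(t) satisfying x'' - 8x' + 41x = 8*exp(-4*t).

Characteristic equation r² - 8r + 41 = 0 has discriminant (-8)² - 4·(41) = -100 < 0, so r = 4 ± 5i.
Hence x_h = C1*cos(5*t)*exp(4*t) + C2*exp(4*t)*sin(5*t).
Try x_p = A*exp(-4*t). Substituting into the equation and dividing by exp(-4*t) gives A = 8/89, so x_p = 8*exp(-4*t)/89.

x = 8*exp(-4*t)/89 + C1*cos(5*t)*exp(4*t) + C2*exp(4*t)*sin(5*t)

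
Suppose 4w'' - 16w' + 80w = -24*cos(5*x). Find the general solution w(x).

w = 6*cos(5*x)/85 + 24*sin(5*x)/85 + C1*cos(4*x)*exp(2*x) + C2*exp(2*x)*sin(4*x)

Divide through by 4: w'' - 4w' + 20w = -6*cos(5*x).
Characteristic equation r² - 4r + 20 = 0 has discriminant (-4)² - 4·(20) = -64 < 0, so r = 2 ± 4i.
Hence w_h = C1*cos(4*x)*exp(2*x) + C2*exp(2*x)*sin(4*x).
Try w_p = A*cos(5*x) + B*sin(5*x). Substituting and equating the coefficients of cos(5x) and sin(5x) gives A = 6/85, B = 24/85, so w_p = 6*cos(5*x)/85 + 24*sin(5*x)/85.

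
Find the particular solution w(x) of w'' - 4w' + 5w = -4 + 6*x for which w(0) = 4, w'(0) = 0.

Characteristic equation r² - 4r + 5 = 0 has discriminant (-4)² - 4·(5) = -4 < 0, so r = 2 ± i.
Hence w_h = C1*cos(x)*exp(2*x) + C2*exp(2*x)*sin(x).
For the particular solution try w_p = A0 + A1*x. Substituting and matching coefficients of each power of x gives A0 = 4/25, A1 = 6/5, so w_p = 4/25 + 6*x/5.
General solution: w = 4/25 + 6*x/5 + C1*cos(x)*exp(2*x) + C2*exp(2*x)*sin(x).
Apply the initial conditions: w(0) = 4/25 + C1 = 4 and w'(0) = 6/5 + C2 + 2*C1 = 0. Solving gives C1 = 96/25, C2 = -222/25.

w = 4/25 + 6*x/5 - 222*exp(2*x)*sin(x)/25 + 96*cos(x)*exp(2*x)/25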